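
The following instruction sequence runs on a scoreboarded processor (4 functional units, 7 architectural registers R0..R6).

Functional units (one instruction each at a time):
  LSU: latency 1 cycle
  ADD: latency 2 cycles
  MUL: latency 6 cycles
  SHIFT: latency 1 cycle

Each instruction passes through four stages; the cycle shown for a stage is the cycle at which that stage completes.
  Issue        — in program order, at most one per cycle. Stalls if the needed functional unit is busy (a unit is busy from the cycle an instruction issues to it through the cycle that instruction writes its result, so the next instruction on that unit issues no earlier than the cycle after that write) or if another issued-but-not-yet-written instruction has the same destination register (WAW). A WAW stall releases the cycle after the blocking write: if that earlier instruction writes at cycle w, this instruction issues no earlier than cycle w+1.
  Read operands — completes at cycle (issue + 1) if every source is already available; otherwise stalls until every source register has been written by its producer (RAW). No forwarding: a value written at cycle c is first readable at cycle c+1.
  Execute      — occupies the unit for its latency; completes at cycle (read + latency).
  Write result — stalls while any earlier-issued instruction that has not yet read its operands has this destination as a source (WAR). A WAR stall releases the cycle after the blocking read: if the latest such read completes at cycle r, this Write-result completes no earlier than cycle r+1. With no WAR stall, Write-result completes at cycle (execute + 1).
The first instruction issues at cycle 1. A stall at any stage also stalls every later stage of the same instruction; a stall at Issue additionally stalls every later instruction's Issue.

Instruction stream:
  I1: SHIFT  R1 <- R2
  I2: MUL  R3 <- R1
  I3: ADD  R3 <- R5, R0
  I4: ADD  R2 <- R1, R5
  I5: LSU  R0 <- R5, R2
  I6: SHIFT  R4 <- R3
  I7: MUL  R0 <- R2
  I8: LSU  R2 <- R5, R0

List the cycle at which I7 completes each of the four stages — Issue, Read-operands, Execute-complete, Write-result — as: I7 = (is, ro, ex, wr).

I7 = (26, 27, 33, 34)

  I1 | 1 | 2 | 3 | 4
  I2 | 2 | 5 | 11 | 12   RAW R1: wait I1 write@4
  I3 | 13 | 14 | 16 | 17   WAW R3: wait I2 write@12
  I4 | 18 | 19 | 21 | 22   struct: ADD busy until I3 writes@17
  I5 | 19 | 23 | 24 | 25   RAW R2: wait I4 write@22
  I6 | 20 | 21 | 22 | 23
  I7 | 26 | 27 | 33 | 34   WAW R0: wait I5 write@25
  I8 | 27 | 35 | 36 | 37   RAW R0: wait I7 write@34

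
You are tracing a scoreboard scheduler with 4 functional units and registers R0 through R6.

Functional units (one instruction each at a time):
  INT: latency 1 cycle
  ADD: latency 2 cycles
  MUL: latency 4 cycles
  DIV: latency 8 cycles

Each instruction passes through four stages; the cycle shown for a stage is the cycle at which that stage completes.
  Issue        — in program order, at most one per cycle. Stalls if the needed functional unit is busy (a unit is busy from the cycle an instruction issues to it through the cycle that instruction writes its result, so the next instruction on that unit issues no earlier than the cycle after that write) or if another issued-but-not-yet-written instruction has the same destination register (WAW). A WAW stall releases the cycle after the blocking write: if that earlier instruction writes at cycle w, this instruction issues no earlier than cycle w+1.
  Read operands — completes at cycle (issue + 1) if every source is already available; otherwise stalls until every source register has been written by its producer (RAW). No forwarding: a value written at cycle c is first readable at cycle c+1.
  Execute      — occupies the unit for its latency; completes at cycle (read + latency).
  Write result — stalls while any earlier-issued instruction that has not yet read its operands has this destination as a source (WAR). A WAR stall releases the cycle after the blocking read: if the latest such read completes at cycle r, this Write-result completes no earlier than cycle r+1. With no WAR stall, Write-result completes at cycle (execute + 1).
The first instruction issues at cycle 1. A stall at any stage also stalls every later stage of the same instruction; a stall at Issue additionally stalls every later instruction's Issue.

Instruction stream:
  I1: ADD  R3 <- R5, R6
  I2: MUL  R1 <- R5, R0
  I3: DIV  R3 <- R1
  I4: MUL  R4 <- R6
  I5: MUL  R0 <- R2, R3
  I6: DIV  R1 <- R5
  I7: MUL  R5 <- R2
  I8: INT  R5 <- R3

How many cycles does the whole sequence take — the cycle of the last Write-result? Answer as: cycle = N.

1) issue 1, read 2, done 4, write 5
2) issue 2, read 3, done 7, write 8
3) issue 6, read 9, done 17, write 18  <WAW R3: wait I1 write@5 / RAW R1: wait I2 write@8>
4) issue 9, read 10, done 14, write 15  <struct: MUL busy until I2 writes@8>
5) issue 16, read 19, done 23, write 24  <struct: MUL busy until I4 writes@15 / RAW R3: wait I3 write@18>
6) issue 19, read 20, done 28, write 29  <struct: DIV busy until I3 writes@18>
7) issue 25, read 26, done 30, write 31  <struct: MUL busy until I5 writes@24>
8) issue 32, read 33, done 34, write 35  <WAW R5: wait I7 write@31>

cycle = 35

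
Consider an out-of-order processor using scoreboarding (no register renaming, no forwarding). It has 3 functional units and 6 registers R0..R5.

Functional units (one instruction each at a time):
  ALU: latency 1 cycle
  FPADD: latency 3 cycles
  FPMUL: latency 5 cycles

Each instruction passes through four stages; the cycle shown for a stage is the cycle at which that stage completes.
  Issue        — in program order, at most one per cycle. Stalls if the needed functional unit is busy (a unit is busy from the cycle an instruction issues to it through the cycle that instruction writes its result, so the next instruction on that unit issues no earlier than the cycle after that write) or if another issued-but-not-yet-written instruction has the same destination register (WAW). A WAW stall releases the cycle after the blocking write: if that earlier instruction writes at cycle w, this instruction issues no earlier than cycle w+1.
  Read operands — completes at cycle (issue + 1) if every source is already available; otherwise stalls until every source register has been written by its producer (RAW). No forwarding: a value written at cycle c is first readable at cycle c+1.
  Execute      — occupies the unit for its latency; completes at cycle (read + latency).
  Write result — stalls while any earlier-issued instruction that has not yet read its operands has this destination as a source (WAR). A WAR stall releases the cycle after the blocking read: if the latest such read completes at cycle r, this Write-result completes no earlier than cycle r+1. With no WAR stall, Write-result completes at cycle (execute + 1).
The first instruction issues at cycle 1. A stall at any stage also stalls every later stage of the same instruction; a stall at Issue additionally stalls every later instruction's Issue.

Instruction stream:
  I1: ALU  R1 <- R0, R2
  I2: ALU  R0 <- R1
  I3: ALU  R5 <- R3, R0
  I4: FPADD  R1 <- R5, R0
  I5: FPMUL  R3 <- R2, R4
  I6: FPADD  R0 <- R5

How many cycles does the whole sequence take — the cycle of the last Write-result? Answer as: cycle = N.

c1: I1 issues→ALU
c2: I1 reads
c3: I1 exec-done
c4: I1 writes R1
c5: I2 issues→ALU
c6: I2 reads
c7: I2 exec-done
c8: I2 writes R0
c9: I3 issues→ALU
c10: I3 reads; I4 issues→FPADD
c11: I3 exec-done; I5 issues→FPMUL
c12: I3 writes R5; I5 reads
c13: I4 reads
c16: I4 exec-done
c17: I4 writes R1; I5 exec-done
c18: I5 writes R3; I6 issues→FPADD
c19: I6 reads
c22: I6 exec-done
c23: I6 writes R0

cycle = 23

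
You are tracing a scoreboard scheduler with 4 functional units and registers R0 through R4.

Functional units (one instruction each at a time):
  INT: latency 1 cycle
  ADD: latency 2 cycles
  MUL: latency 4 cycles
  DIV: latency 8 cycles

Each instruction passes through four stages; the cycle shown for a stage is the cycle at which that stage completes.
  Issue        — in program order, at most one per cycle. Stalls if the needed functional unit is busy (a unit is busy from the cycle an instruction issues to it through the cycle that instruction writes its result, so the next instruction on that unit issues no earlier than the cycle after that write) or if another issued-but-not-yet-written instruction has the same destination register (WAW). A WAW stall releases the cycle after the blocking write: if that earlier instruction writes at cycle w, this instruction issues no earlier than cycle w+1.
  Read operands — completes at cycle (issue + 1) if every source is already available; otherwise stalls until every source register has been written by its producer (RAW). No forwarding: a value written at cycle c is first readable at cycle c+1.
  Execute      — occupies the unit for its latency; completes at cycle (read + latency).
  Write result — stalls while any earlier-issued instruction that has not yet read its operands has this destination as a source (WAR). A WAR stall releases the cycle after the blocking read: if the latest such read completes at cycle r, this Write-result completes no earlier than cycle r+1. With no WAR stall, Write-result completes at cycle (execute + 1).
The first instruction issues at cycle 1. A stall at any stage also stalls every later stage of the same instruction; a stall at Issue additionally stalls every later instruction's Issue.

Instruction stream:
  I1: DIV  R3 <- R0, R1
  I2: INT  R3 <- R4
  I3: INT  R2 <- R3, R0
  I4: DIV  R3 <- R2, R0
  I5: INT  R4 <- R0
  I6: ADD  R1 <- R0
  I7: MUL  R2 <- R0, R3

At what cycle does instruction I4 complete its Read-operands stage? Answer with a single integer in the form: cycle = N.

cycle = 20

I1 -> (1, 2, 10, 11)
I2 -> (12, 13, 14, 15)  // WAW R3: wait I1 write@11
I3 -> (16, 17, 18, 19)  // struct: INT busy until I2 writes@15
I4 -> (17, 20, 28, 29)  // RAW R2: wait I3 write@19
I5 -> (20, 21, 22, 23)  // struct: INT busy until I3 writes@19
I6 -> (21, 22, 24, 25)
I7 -> (22, 30, 34, 35)  // RAW R3: wait I4 write@29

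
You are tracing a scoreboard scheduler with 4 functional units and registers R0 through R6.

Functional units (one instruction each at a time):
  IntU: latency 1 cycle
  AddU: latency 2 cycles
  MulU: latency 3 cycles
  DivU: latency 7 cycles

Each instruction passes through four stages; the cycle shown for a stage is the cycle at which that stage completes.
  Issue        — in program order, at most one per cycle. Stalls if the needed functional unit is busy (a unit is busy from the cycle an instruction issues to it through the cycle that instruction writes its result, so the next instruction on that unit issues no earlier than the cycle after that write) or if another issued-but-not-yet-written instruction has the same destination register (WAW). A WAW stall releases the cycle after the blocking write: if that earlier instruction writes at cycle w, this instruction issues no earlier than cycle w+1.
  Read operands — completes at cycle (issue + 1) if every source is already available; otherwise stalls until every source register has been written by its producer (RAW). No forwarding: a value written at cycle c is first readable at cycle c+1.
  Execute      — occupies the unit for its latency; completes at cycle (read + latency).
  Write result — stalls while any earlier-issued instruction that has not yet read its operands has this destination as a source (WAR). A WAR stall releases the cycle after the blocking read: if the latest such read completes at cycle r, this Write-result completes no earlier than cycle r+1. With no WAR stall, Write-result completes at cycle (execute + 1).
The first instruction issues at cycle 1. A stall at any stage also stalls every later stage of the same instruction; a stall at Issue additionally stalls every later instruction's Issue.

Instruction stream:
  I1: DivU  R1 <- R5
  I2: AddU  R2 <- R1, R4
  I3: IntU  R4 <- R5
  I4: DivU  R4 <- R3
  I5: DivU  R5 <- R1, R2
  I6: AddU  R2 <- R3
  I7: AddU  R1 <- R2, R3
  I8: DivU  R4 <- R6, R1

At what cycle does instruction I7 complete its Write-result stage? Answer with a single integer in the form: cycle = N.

I1  is:1  ro:2  ex:9  wr:10
I2  is:2  ro:11  ex:13  wr:14  — RAW R1: wait I1 write@10
I3  is:3  ro:4  ex:5  wr:12  — WAR R4: wait I2 read@11
I4  is:13  ro:14  ex:21  wr:22  — WAW R4: wait I3 write@12
I5  is:23  ro:24  ex:31  wr:32  — struct: DivU busy until I4 writes@22
I6  is:24  ro:25  ex:27  wr:28
I7  is:29  ro:30  ex:32  wr:33  — struct: AddU busy until I6 writes@28
I8  is:33  ro:34  ex:41  wr:42  — struct: DivU busy until I5 writes@32

cycle = 33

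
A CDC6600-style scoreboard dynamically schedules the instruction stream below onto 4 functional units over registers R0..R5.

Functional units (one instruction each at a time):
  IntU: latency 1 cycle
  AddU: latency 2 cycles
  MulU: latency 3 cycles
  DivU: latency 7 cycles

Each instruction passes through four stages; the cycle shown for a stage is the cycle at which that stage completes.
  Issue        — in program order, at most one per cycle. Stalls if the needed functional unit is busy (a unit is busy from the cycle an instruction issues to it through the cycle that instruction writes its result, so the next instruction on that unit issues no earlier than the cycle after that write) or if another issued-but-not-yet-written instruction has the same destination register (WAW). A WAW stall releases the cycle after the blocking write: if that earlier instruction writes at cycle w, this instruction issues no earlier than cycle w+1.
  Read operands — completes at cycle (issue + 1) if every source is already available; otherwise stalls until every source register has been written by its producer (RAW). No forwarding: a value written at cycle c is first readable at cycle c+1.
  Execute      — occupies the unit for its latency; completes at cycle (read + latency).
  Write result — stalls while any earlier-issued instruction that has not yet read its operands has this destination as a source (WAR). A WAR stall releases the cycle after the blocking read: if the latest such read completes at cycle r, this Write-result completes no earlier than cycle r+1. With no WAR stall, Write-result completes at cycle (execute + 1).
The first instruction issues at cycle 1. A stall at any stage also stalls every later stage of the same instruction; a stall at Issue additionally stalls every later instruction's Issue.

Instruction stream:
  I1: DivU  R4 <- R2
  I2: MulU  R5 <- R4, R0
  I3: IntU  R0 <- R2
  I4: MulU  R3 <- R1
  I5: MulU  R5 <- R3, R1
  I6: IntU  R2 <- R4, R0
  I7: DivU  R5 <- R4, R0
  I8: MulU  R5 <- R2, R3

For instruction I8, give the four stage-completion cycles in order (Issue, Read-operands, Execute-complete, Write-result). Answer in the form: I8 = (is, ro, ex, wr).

I8 = (38, 39, 42, 43)

[1] issue I1 (DivU)
[2] I1 read-ops, issue I2 (MulU)
[3] issue I3 (IntU)
[4] I3 read-ops
[5] I3 finished on IntU
[9] I1 finished on DivU
[10] I1→R4
[11] I2 read-ops
[12] I3→R0
[14] I2 finished on MulU
[15] I2→R5
[16] issue I4 (MulU)
[17] I4 read-ops
[20] I4 finished on MulU
[21] I4→R3
[22] issue I5 (MulU)
[23] I5 read-ops, issue I6 (IntU)
[24] I6 read-ops
[25] I6 finished on IntU
[26] I5 finished on MulU, I6→R2
[27] I5→R5
[28] issue I7 (DivU)
[29] I7 read-ops
[36] I7 finished on DivU
[37] I7→R5
[38] issue I8 (MulU)
[39] I8 read-ops
[42] I8 finished on MulU
[43] I8→R5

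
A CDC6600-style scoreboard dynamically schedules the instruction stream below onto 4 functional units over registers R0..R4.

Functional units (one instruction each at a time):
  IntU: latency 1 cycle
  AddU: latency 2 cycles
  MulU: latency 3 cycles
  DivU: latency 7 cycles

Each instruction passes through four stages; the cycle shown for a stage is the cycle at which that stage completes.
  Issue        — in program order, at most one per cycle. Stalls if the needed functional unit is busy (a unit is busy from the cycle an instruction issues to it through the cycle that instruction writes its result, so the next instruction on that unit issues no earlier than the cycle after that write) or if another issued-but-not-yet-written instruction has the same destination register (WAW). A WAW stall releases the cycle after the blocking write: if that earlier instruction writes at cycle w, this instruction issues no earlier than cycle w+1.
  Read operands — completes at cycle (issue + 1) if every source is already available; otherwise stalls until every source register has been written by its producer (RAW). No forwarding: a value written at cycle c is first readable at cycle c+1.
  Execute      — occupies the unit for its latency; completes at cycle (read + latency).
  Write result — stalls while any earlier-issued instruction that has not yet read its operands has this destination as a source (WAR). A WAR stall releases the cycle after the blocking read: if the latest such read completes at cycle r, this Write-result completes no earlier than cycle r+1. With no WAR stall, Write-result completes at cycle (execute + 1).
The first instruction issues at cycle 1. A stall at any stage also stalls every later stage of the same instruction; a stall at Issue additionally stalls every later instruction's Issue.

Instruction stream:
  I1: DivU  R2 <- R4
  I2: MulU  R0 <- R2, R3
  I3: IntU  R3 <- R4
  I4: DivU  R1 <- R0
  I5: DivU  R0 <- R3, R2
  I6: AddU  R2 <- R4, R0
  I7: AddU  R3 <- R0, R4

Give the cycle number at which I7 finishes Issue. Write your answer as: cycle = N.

cycle = 39

[I1] 1/2/9/10
[I2] 2/11/14/15  (RAW R2: wait I1 write@10)
[I3] 3/4/5/12  (WAR R3: wait I2 read@11)
[I4] 11/16/23/24  (struct: DivU busy until I1 writes@10; RAW R0: wait I2 write@15)
[I5] 25/26/33/34  (struct: DivU busy until I4 writes@24)
[I6] 26/35/37/38  (RAW R0: wait I5 write@34)
[I7] 39/40/42/43  (struct: AddU busy until I6 writes@38)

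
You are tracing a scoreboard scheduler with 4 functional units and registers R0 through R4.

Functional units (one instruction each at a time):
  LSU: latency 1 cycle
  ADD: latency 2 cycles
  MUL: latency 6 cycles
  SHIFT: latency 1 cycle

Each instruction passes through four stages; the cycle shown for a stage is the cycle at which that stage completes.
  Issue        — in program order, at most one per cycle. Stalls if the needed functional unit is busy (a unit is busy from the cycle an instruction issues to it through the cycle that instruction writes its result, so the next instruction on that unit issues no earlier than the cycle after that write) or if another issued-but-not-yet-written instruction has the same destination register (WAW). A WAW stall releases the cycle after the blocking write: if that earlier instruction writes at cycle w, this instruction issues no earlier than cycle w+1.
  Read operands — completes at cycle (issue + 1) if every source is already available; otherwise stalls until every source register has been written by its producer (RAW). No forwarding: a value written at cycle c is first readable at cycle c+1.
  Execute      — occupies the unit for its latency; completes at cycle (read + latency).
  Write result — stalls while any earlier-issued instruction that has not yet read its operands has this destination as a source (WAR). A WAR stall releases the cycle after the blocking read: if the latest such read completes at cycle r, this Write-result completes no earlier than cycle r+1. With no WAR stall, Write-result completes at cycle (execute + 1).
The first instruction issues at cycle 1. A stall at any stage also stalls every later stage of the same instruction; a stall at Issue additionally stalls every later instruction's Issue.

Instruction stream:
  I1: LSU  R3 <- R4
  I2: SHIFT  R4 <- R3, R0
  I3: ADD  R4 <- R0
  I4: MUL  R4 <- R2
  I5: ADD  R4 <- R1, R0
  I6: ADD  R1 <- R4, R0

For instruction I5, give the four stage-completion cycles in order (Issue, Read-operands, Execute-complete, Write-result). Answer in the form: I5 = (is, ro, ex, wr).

I5 = (22, 23, 25, 26)

I1 -> (1, 2, 3, 4)
I2 -> (2, 5, 6, 7)  // RAW R3: wait I1 write@4
I3 -> (8, 9, 11, 12)  // WAW R4: wait I2 write@7
I4 -> (13, 14, 20, 21)  // WAW R4: wait I3 write@12
I5 -> (22, 23, 25, 26)  // WAW R4: wait I4 write@21
I6 -> (27, 28, 30, 31)  // struct: ADD busy until I5 writes@26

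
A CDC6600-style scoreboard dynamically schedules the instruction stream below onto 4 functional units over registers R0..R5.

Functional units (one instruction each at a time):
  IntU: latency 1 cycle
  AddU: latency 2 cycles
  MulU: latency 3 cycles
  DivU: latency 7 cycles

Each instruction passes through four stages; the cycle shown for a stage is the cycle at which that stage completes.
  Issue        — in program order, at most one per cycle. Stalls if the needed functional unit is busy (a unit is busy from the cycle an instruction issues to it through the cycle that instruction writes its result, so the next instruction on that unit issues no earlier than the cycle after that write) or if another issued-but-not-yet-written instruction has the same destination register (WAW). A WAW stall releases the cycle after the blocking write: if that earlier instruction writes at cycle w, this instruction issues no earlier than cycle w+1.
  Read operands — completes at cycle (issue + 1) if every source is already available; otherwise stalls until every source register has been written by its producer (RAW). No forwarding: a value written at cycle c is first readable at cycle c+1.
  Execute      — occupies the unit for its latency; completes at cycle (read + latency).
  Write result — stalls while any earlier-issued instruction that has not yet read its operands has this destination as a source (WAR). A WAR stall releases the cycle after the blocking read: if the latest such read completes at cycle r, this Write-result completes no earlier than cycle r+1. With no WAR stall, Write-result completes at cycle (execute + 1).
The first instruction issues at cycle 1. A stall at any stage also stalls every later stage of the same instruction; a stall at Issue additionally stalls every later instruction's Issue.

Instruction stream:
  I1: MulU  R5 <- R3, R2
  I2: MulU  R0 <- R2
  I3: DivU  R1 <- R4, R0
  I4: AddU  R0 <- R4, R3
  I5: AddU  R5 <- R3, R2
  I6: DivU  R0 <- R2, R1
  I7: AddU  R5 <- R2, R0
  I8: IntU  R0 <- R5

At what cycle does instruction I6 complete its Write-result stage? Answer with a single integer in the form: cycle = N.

I1: IS=1 RO=2 EX=5 WR=6
I2: IS=7 RO=8 EX=11 WR=12  [struct: MulU busy until I1 writes@6]
I3: IS=8 RO=13 EX=20 WR=21  [RAW R0: wait I2 write@12]
I4: IS=13 RO=14 EX=16 WR=17  [WAW R0: wait I2 write@12]
I5: IS=18 RO=19 EX=21 WR=22  [struct: AddU busy until I4 writes@17]
I6: IS=22 RO=23 EX=30 WR=31  [struct: DivU busy until I3 writes@21]
I7: IS=23 RO=32 EX=34 WR=35  [RAW R0: wait I6 write@31]
I8: IS=32 RO=36 EX=37 WR=38  [WAW R0: wait I6 write@31; RAW R5: wait I7 write@35]

cycle = 31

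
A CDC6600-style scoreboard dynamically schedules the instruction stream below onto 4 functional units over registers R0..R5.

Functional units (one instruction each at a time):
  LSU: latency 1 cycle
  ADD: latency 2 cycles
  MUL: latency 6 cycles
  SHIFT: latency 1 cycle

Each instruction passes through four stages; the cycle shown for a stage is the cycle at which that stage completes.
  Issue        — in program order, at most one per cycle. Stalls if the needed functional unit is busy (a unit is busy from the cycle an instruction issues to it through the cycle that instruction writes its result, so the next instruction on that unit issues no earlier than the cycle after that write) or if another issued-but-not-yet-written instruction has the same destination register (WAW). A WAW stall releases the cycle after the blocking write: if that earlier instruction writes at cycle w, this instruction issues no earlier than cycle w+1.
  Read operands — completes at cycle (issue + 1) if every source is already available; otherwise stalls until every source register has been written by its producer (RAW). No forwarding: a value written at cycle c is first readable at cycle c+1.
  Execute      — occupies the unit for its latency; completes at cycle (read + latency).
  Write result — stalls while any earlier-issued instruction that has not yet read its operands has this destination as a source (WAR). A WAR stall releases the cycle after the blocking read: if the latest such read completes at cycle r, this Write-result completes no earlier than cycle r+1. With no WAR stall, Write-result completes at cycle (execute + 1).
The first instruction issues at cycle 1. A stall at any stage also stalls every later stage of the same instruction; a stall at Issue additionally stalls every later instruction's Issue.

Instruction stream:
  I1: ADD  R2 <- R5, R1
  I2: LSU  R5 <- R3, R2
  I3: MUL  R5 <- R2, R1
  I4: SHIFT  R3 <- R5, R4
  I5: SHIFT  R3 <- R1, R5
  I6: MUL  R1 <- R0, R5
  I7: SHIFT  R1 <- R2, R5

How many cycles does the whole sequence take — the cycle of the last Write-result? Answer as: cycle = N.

[1] I1 issues→ADD
[2] I1 reads | I2 issues→LSU
[4] I1 exec-done
[5] I1 writes R2
[6] I2 reads
[7] I2 exec-done
[8] I2 writes R5
[9] I3 issues→MUL
[10] I3 reads | I4 issues→SHIFT
[16] I3 exec-done
[17] I3 writes R5
[18] I4 reads
[19] I4 exec-done
[20] I4 writes R3
[21] I5 issues→SHIFT
[22] I5 reads | I6 issues→MUL
[23] I5 exec-done | I6 reads
[24] I5 writes R3
[29] I6 exec-done
[30] I6 writes R1
[31] I7 issues→SHIFT
[32] I7 reads
[33] I7 exec-done
[34] I7 writes R1

cycle = 34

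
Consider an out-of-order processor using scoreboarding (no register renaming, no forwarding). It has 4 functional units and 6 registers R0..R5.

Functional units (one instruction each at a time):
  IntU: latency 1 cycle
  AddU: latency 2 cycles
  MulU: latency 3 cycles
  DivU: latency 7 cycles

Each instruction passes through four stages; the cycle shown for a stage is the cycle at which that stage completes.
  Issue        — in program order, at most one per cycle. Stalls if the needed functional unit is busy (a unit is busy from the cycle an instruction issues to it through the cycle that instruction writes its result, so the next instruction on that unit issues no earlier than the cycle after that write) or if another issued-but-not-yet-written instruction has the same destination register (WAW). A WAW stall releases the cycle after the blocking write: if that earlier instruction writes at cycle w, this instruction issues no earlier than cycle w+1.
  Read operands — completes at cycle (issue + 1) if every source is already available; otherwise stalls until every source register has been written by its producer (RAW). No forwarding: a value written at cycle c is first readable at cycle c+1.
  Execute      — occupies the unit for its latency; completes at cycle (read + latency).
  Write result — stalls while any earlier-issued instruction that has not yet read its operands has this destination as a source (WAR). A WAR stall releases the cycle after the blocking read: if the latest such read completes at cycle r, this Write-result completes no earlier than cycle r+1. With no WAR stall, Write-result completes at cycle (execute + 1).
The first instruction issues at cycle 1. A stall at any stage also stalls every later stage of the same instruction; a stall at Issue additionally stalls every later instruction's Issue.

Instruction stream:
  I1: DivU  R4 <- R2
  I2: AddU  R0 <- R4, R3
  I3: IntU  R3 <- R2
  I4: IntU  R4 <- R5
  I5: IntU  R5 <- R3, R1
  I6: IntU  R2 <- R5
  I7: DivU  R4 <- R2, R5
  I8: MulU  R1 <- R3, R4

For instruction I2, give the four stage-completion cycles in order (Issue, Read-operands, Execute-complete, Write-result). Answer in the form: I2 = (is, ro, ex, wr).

I2 = (2, 11, 13, 14)

  I1 | 1 | 2 | 9 | 10
  I2 | 2 | 11 | 13 | 14   RAW R4: wait I1 write@10
  I3 | 3 | 4 | 5 | 12   WAR R3: wait I2 read@11
  I4 | 13 | 14 | 15 | 16   struct: IntU busy until I3 writes@12
  I5 | 17 | 18 | 19 | 20   struct: IntU busy until I4 writes@16
  I6 | 21 | 22 | 23 | 24   struct: IntU busy until I5 writes@20
  I7 | 22 | 25 | 32 | 33   RAW R2: wait I6 write@24
  I8 | 23 | 34 | 37 | 38   RAW R4: wait I7 write@33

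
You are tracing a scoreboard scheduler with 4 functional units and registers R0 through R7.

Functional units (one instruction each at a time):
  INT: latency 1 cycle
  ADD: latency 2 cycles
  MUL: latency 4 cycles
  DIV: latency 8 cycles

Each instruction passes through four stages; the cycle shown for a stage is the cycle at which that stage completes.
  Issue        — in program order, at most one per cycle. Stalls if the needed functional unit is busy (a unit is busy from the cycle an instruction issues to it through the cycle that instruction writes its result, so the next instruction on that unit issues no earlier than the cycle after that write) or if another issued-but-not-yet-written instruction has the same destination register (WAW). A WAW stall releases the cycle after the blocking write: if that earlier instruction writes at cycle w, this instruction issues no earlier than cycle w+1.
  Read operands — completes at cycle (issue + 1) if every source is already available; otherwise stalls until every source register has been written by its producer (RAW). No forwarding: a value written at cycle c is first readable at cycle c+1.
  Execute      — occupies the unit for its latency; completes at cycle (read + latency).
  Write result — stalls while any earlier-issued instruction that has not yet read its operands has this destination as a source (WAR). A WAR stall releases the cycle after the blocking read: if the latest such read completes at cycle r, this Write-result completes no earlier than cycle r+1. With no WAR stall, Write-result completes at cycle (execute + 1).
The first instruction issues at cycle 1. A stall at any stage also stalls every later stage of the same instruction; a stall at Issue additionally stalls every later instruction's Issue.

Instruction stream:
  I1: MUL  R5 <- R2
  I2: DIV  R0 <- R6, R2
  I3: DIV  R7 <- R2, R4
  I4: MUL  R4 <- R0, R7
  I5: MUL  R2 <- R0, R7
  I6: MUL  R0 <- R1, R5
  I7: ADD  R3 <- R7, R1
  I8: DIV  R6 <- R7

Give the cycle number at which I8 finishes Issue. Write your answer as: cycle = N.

cycle = 39

[1] issue I1 (MUL)
[2] I1 read-ops, issue I2 (DIV)
[3] I2 read-ops
[6] I1 finished on MUL
[7] I1→R5
[11] I2 finished on DIV
[12] I2→R0
[13] issue I3 (DIV)
[14] I3 read-ops, issue I4 (MUL)
[22] I3 finished on DIV
[23] I3→R7
[24] I4 read-ops
[28] I4 finished on MUL
[29] I4→R4
[30] issue I5 (MUL)
[31] I5 read-ops
[35] I5 finished on MUL
[36] I5→R2
[37] issue I6 (MUL)
[38] I6 read-ops, issue I7 (ADD)
[39] I7 read-ops, issue I8 (DIV)
[40] I8 read-ops
[41] I7 finished on ADD
[42] I6 finished on MUL, I7→R3
[43] I6→R0
[48] I8 finished on DIV
[49] I8→R6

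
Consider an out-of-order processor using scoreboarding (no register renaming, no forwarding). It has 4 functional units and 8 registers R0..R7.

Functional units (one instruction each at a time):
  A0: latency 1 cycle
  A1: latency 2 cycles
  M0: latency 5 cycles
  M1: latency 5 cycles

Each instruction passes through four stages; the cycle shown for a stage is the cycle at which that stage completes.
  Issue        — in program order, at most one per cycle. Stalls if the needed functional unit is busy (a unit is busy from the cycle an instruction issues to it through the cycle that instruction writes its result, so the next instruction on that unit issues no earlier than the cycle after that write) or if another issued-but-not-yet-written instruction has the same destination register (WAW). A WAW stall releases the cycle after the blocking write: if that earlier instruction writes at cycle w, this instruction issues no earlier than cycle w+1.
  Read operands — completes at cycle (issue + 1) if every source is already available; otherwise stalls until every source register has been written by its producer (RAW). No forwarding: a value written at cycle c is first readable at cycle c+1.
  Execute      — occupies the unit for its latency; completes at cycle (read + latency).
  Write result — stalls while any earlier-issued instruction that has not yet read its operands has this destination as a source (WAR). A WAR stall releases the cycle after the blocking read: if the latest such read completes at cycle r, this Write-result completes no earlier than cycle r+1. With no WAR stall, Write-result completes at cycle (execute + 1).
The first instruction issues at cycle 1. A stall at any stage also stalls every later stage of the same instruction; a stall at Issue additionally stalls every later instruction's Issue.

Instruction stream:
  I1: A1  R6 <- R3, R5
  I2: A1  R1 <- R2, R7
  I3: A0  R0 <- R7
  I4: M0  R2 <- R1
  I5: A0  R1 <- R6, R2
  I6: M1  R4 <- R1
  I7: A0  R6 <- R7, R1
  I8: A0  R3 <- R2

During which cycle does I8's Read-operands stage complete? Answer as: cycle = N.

c1: I1 dispatched to A1
c2: I1 operands ready
c4: I1 complete
c5: R6←I1
c6: I2 dispatched to A1
c7: I2 operands ready · I3 dispatched to A0
c8: I3 operands ready · I4 dispatched to M0
c9: I2 complete · I3 complete
c10: R1←I2 · R0←I3
c11: I4 operands ready · I5 dispatched to A0
c12: I6 dispatched to M1
c16: I4 complete
c17: R2←I4
c18: I5 operands ready
c19: I5 complete
c20: R1←I5
c21: I6 operands ready · I7 dispatched to A0
c22: I7 operands ready
c23: I7 complete
c24: R6←I7
c25: I8 dispatched to A0
c26: I6 complete · I8 operands ready
c27: R4←I6 · I8 complete
c28: R3←I8

cycle = 26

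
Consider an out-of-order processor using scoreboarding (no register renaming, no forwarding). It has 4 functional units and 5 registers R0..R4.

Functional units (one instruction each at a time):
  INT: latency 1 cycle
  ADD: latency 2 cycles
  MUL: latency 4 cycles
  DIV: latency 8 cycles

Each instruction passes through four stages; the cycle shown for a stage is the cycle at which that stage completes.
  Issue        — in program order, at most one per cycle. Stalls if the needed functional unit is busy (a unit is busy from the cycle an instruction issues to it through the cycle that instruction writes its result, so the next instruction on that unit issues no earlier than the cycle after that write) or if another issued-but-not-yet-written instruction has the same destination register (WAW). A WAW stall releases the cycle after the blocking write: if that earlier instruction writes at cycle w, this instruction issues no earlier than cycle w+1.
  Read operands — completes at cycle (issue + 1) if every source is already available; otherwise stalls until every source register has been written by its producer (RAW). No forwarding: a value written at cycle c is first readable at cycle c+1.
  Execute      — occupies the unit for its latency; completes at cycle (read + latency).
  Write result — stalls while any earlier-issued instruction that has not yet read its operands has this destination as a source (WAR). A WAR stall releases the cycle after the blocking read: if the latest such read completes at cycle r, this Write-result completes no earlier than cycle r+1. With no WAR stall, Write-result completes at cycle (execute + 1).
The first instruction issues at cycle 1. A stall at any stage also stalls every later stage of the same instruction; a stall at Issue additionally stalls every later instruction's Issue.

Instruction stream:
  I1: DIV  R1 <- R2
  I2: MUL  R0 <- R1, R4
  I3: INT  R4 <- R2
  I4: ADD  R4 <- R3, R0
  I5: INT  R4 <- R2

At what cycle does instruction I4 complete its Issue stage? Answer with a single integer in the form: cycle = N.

c1: I1 issues→DIV
c2: I1 reads, I2 issues→MUL
c3: I3 issues→INT
c4: I3 reads
c5: I3 exec-done
c10: I1 exec-done
c11: I1 writes R1
c12: I2 reads
c13: I3 writes R4
c14: I4 issues→ADD
c16: I2 exec-done
c17: I2 writes R0
c18: I4 reads
c20: I4 exec-done
c21: I4 writes R4
c22: I5 issues→INT
c23: I5 reads
c24: I5 exec-done
c25: I5 writes R4

cycle = 14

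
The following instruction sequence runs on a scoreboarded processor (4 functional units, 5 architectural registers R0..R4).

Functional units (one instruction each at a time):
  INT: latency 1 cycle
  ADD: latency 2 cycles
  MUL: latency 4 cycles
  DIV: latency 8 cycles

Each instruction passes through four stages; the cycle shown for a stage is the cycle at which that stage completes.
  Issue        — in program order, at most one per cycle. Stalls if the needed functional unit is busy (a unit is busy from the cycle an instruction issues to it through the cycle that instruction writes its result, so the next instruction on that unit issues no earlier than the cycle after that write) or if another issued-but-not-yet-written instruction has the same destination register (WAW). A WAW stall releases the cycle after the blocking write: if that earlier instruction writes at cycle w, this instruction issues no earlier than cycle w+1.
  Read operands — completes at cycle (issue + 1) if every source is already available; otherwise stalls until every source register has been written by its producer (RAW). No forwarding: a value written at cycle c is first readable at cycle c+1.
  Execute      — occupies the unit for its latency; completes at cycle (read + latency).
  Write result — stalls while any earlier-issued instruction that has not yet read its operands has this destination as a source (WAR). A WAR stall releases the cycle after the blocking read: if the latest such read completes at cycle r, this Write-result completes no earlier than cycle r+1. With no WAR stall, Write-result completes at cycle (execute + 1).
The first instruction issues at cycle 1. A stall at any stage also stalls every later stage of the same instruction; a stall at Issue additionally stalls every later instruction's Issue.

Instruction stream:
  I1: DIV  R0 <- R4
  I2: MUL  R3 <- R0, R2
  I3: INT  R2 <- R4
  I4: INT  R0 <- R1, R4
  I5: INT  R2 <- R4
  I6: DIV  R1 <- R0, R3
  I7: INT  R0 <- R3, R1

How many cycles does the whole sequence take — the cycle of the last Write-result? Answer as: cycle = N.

c1: I1 dispatched to DIV
c2: I1 operands ready | I2 dispatched to MUL
c3: I3 dispatched to INT
c4: I3 operands ready
c5: I3 complete
c10: I1 complete
c11: R0←I1
c12: I2 operands ready
c13: R2←I3
c14: I4 dispatched to INT
c15: I4 operands ready
c16: I2 complete | I4 complete
c17: R3←I2 | R0←I4
c18: I5 dispatched to INT
c19: I5 operands ready | I6 dispatched to DIV
c20: I5 complete | I6 operands ready
c21: R2←I5
c22: I7 dispatched to INT
c28: I6 complete
c29: R1←I6
c30: I7 operands ready
c31: I7 complete
c32: R0←I7

cycle = 32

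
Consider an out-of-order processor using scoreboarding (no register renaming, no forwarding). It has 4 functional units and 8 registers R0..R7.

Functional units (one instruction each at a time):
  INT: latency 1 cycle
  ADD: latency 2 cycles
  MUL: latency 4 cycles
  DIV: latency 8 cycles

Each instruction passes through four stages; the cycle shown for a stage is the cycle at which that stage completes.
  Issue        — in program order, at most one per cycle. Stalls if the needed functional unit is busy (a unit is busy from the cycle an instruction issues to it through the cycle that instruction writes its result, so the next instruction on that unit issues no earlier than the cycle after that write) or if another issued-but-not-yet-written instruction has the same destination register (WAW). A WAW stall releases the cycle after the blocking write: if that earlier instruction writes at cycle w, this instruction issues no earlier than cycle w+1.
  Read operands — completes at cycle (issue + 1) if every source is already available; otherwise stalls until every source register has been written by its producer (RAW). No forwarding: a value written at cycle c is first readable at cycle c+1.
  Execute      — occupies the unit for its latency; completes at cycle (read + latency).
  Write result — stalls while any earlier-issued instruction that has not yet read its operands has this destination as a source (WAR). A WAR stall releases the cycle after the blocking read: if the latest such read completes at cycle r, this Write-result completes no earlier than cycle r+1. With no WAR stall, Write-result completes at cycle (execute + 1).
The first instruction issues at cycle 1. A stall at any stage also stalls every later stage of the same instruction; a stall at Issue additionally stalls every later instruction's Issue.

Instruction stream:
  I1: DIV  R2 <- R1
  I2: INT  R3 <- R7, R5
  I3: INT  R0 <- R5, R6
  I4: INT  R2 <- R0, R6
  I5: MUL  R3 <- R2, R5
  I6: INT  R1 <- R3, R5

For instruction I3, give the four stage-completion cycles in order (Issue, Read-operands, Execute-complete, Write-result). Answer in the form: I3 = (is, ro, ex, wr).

I3 = (6, 7, 8, 9)

I1 -> (1, 2, 10, 11)
I2 -> (2, 3, 4, 5)
I3 -> (6, 7, 8, 9)  // struct: INT busy until I2 writes@5
I4 -> (12, 13, 14, 15)  // WAW R2: wait I1 write@11
I5 -> (13, 16, 20, 21)  // RAW R2: wait I4 write@15
I6 -> (16, 22, 23, 24)  // struct: INT busy until I4 writes@15, RAW R3: wait I5 write@21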